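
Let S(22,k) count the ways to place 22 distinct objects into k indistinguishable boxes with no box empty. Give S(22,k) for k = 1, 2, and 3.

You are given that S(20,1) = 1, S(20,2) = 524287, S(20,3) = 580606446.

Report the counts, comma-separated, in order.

i=21: T(21,1)=0+1·1=1 | T(21,2)=1+2·524287=1048575 | T(21,3)=524287+3·580606446=1742343625
i=22: T(22,1)=0+1·1=1 | T(22,2)=1+2·1048575=2097151 | T(22,3)=1048575+3·1742343625=5228079450
Read S(22,1) = 1, S(22,2) = 2097151, S(22,3) = 5228079450.

1, 2097151, 5228079450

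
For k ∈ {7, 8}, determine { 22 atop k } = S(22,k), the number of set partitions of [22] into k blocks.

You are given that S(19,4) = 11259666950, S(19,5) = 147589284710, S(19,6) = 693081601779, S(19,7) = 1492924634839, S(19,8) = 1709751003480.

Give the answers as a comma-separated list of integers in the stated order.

i=20: T(20,5)=11259666950+5·147589284710=749206090500 | T(20,6)=147589284710+6·693081601779=4306078895384 | T(20,7)=693081601779+7·1492924634839=11143554045652 | T(20,8)=1492924634839+8·1709751003480=15170932662679
i=21: T(21,6)=749206090500+6·4306078895384=26585679462804 | T(21,7)=4306078895384+7·11143554045652=82310957214948 | T(21,8)=11143554045652+8·15170932662679=132511015347084
i=22: T(22,7)=26585679462804+7·82310957214948=602762379967440 | T(22,8)=82310957214948+8·132511015347084=1142399079991620
Read S(22,7) = 602762379967440, S(22,8) = 1142399079991620.

602762379967440, 1142399079991620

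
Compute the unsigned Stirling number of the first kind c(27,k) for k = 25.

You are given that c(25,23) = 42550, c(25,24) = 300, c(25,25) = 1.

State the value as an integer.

i=26: T(26,24)=42550+25·300=50050 | T(26,25)=300+25·1=325
i=27: T(27,25)=50050+26·325=58500
Read c(27,25) = 58500.

58500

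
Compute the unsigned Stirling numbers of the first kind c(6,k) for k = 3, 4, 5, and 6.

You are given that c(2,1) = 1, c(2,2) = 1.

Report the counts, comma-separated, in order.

@3  (3,1):1·2+0→2, (3,2):1·2+1→3, (3,3):0·2+1→1
@4  (4,1):2·3+0→6, (4,2):3·3+2→11, (4,3):1·3+3→6, (4,4):0·3+1→1
@5  (5,2):11·4+6→50, (5,3):6·4+11→35, (5,4):1·4+6→10, (5,5):0·4+1→1
@6  (6,3):35·5+50→225, (6,4):10·5+35→85, (6,5):1·5+10→15, (6,6):0·5+1→1
Read c(6,3) = 225, c(6,4) = 85, c(6,5) = 15, c(6,6) = 1.

225, 85, 15, 1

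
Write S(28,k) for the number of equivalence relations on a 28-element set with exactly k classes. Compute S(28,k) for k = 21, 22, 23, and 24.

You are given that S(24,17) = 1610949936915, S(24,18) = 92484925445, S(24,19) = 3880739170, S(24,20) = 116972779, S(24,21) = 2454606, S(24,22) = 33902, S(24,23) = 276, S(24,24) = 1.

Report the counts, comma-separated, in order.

22653141490980, 825906183960, 22693687380, 460192005

r25: T_25,18=18×92484925445+1610949936915=3275678594925; T_25,19=19×3880739170+92484925445=166218969675; T_25,20=20×116972779+3880739170=6220194750; T_25,21=21×2454606+116972779=168519505; T_25,22=22×33902+2454606=3200450; T_25,23=23×276+33902=40250; T_25,24=24×1+276=300
r26: T_26,19=19×166218969675+3275678594925=6433839018750; T_26,20=20×6220194750+166218969675=290622864675; T_26,21=21×168519505+6220194750=9759104355; T_26,22=22×3200450+168519505=238929405; T_26,23=23×40250+3200450=4126200; T_26,24=24×300+40250=47450
r27: T_27,20=20×290622864675+6433839018750=12246296312250; T_27,21=21×9759104355+290622864675=495564056130; T_27,22=22×238929405+9759104355=15015551265; T_27,23=23×4126200+238929405=333832005; T_27,24=24×47450+4126200=5265000
r28: T_28,21=21×495564056130+12246296312250=22653141490980; T_28,22=22×15015551265+495564056130=825906183960; T_28,23=23×333832005+15015551265=22693687380; T_28,24=24×5265000+333832005=460192005
Read S(28,21) = 22653141490980, S(28,22) = 825906183960, S(28,23) = 22693687380, S(28,24) = 460192005.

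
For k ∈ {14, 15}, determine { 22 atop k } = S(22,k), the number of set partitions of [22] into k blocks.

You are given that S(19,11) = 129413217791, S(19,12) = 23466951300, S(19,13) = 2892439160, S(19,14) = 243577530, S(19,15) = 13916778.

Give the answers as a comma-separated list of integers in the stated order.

3295165281331, 345615943200

@20  (20,12):23466951300·12+129413217791→411016633391, (20,13):2892439160·13+23466951300→61068660380, (20,14):243577530·14+2892439160→6302524580, (20,15):13916778·15+243577530→452329200
@21  (21,13):61068660380·13+411016633391→1204909218331, (21,14):6302524580·14+61068660380→149304004500, (21,15):452329200·15+6302524580→13087462580
@22  (22,14):149304004500·14+1204909218331→3295165281331, (22,15):13087462580·15+149304004500→345615943200
Read S(22,14) = 3295165281331, S(22,15) = 345615943200.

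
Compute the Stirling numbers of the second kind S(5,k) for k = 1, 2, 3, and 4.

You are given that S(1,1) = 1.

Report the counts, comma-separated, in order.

1, 15, 25, 10

i=2: T(2,1)=0+1·1=1 | T(2,2)=1+2·0=1
i=3: T(3,1)=0+1·1=1 | T(3,2)=1+2·1=3 | T(3,3)=1+3·0=1
i=4: T(4,1)=0+1·1=1 | T(4,2)=1+2·3=7 | T(4,3)=3+3·1=6 | T(4,4)=1+4·0=1
i=5: T(5,1)=0+1·1=1 | T(5,2)=1+2·7=15 | T(5,3)=7+3·6=25 | T(5,4)=6+4·1=10
Read S(5,1) = 1, S(5,2) = 15, S(5,3) = 25, S(5,4) = 10.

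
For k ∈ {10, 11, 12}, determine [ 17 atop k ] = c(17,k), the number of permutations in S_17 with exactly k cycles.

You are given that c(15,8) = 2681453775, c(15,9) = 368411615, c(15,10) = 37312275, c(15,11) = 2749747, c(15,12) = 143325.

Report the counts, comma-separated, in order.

[16] T[16,9]:15*368411615+2681453775=8207628000 · T[16,10]:15*37312275+368411615=928095740 · T[16,11]:15*2749747+37312275=78558480 · T[16,12]:15*143325+2749747=4899622
[17] T[17,10]:16*928095740+8207628000=23057159840 · T[17,11]:16*78558480+928095740=2185031420 · T[17,12]:16*4899622+78558480=156952432
Read c(17,10) = 23057159840, c(17,11) = 2185031420, c(17,12) = 156952432.

23057159840, 2185031420, 156952432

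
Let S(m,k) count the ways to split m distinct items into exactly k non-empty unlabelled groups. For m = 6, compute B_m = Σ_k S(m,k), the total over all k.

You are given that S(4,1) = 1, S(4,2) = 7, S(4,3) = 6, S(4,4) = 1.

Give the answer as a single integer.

[5] T[5,1]:1*1+0=1 · T[5,2]:2*7+1=15 · T[5,3]:3*6+7=25 · T[5,4]:4*1+6=10 · T[5,5]:5*0+1=1
[6] T[6,1]:1*1+0=1 · T[6,2]:2*15+1=31 · T[6,3]:3*25+15=90 · T[6,4]:4*10+25=65 · T[6,5]:5*1+10=15 · T[6,6]:6*0+1=1
B_6 = ΣS(6,k) = 1+31+90+65+15+1 = 203

203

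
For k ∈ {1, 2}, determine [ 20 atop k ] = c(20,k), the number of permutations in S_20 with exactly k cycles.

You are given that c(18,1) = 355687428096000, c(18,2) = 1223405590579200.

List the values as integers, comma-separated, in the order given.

121645100408832000, 431565146817638400

i=19: T(19,1)=0+18·355687428096000=6402373705728000 | T(19,2)=355687428096000+18·1223405590579200=22376988058521600
i=20: T(20,1)=0+19·6402373705728000=121645100408832000 | T(20,2)=6402373705728000+19·22376988058521600=431565146817638400
Read c(20,1) = 121645100408832000, c(20,2) = 431565146817638400.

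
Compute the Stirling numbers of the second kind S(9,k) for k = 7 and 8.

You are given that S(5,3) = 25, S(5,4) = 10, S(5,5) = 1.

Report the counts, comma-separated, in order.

r6: T_6,4=4×10+25=65; T_6,5=5×1+10=15; T_6,6=6×0+1=1
r7: T_7,5=5×15+65=140; T_7,6=6×1+15=21; T_7,7=7×0+1=1
r8: T_8,6=6×21+140=266; T_8,7=7×1+21=28; T_8,8=8×0+1=1
r9: T_9,7=7×28+266=462; T_9,8=8×1+28=36
Read S(9,7) = 462, S(9,8) = 36.

462, 36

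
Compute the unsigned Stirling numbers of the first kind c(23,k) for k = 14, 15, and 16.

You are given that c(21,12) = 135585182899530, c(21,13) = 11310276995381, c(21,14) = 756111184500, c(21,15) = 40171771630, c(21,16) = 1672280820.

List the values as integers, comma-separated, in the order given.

971250460939913, 62382416421941, 3256091103430

[22] T[22,13]:21*11310276995381+135585182899530=373100999802531 · T[22,14]:21*756111184500+11310276995381=27188611869881 · T[22,15]:21*40171771630+756111184500=1599718388730 · T[22,16]:21*1672280820+40171771630=75289668850
[23] T[23,14]:22*27188611869881+373100999802531=971250460939913 · T[23,15]:22*1599718388730+27188611869881=62382416421941 · T[23,16]:22*75289668850+1599718388730=3256091103430
Read c(23,14) = 971250460939913, c(23,15) = 62382416421941, c(23,16) = 3256091103430.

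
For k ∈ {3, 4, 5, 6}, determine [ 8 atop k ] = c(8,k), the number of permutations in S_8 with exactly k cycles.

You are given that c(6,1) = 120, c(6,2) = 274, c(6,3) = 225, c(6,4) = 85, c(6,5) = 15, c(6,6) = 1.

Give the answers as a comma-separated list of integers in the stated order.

13132, 6769, 1960, 322

i=7: T(7,2)=120+6·274=1764 | T(7,3)=274+6·225=1624 | T(7,4)=225+6·85=735 | T(7,5)=85+6·15=175 | T(7,6)=15+6·1=21
i=8: T(8,3)=1764+7·1624=13132 | T(8,4)=1624+7·735=6769 | T(8,5)=735+7·175=1960 | T(8,6)=175+7·21=322
Read c(8,3) = 13132, c(8,4) = 6769, c(8,5) = 1960, c(8,6) = 322.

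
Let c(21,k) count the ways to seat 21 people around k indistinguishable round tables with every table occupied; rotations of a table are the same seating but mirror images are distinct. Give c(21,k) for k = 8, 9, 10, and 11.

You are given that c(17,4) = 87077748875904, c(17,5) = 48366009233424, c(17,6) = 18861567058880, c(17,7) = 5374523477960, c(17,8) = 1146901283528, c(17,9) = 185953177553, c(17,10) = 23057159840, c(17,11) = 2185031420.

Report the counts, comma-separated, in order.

row 18: T[18][5]=17·48366009233424+87077748875904=909299905844112  T[18][6]=17·18861567058880+48366009233424=369012649234384  T[18][7]=17·5374523477960+18861567058880=110228466184200  T[18][8]=17·1146901283528+5374523477960=24871845297936  T[18][9]=17·185953177553+1146901283528=4308105301929  T[18][10]=17·23057159840+185953177553=577924894833  T[18][11]=17·2185031420+23057159840=60202693980
row 19: T[19][6]=18·369012649234384+909299905844112=7551527592063024  T[19][7]=18·110228466184200+369012649234384=2353125040549984  T[19][8]=18·24871845297936+110228466184200=557921681547048  T[19][9]=18·4308105301929+24871845297936=102417740732658  T[19][10]=18·577924894833+4308105301929=14710753408923  T[19][11]=18·60202693980+577924894833=1661573386473
row 20: T[20][7]=19·2353125040549984+7551527592063024=52260903362512720  T[20][8]=19·557921681547048+2353125040549984=12953636989943896  T[20][9]=19·102417740732658+557921681547048=2503858755467550  T[20][10]=19·14710753408923+102417740732658=381922055502195  T[20][11]=19·1661573386473+14710753408923=46280647751910
row 21: T[21][8]=20·12953636989943896+52260903362512720=311333643161390640  T[21][9]=20·2503858755467550+12953636989943896=63030812099294896  T[21][10]=20·381922055502195+2503858755467550=10142299865511450  T[21][11]=20·46280647751910+381922055502195=1307535010540395
Read c(21,8) = 311333643161390640, c(21,9) = 63030812099294896, c(21,10) = 10142299865511450, c(21,11) = 1307535010540395.

311333643161390640, 63030812099294896, 10142299865511450, 1307535010540395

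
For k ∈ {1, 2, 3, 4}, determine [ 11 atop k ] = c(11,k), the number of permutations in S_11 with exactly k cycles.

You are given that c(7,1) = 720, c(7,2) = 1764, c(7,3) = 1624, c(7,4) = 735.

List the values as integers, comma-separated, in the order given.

row 8: T[8][1]=7·720+0=5040  T[8][2]=7·1764+720=13068  T[8][3]=7·1624+1764=13132  T[8][4]=7·735+1624=6769
row 9: T[9][1]=8·5040+0=40320  T[9][2]=8·13068+5040=109584  T[9][3]=8·13132+13068=118124  T[9][4]=8·6769+13132=67284
row 10: T[10][1]=9·40320+0=362880  T[10][2]=9·109584+40320=1026576  T[10][3]=9·118124+109584=1172700  T[10][4]=9·67284+118124=723680
row 11: T[11][1]=10·362880+0=3628800  T[11][2]=10·1026576+362880=10628640  T[11][3]=10·1172700+1026576=12753576  T[11][4]=10·723680+1172700=8409500
Read c(11,1) = 3628800, c(11,2) = 10628640, c(11,3) = 12753576, c(11,4) = 8409500.

3628800, 10628640, 12753576, 8409500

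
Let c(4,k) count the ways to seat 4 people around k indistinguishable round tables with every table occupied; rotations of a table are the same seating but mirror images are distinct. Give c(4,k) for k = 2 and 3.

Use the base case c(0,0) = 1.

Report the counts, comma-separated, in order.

[1] T[1,1]:0*0+1=1
[2] T[2,1]:1*1+0=1 · T[2,2]:1*0+1=1
[3] T[3,1]:2*1+0=2 · T[3,2]:2*1+1=3 · T[3,3]:2*0+1=1
[4] T[4,2]:3*3+2=11 · T[4,3]:3*1+3=6
Read c(4,2) = 11, c(4,3) = 6.

11, 6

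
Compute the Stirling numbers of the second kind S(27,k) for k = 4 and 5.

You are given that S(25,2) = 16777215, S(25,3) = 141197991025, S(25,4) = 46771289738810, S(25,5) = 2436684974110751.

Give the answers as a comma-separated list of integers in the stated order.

749329038535350, 61338207158409090

r26: T_26,3=3×141197991025+16777215=423610750290; T_26,4=4×46771289738810+141197991025=187226356946265; T_26,5=5×2436684974110751+46771289738810=12230196160292565
r27: T_27,4=4×187226356946265+423610750290=749329038535350; T_27,5=5×12230196160292565+187226356946265=61338207158409090
Read S(27,4) = 749329038535350, S(27,5) = 61338207158409090.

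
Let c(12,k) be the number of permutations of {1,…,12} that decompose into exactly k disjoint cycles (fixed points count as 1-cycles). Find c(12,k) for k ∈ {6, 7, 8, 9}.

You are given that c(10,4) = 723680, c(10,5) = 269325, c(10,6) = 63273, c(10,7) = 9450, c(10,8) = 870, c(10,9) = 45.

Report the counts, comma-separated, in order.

13339535, 2637558, 357423, 32670

@11  (11,5):269325·10+723680→3416930, (11,6):63273·10+269325→902055, (11,7):9450·10+63273→157773, (11,8):870·10+9450→18150, (11,9):45·10+870→1320
@12  (12,6):902055·11+3416930→13339535, (12,7):157773·11+902055→2637558, (12,8):18150·11+157773→357423, (12,9):1320·11+18150→32670
Read c(12,6) = 13339535, c(12,7) = 2637558, c(12,8) = 357423, c(12,9) = 32670.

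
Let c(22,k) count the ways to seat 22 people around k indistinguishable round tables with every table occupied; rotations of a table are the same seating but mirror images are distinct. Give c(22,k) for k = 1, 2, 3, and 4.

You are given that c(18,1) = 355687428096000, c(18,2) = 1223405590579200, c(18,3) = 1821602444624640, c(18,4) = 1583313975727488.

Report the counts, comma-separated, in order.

51090942171709440000, 186244810780170240000, 298631902863216384000, 284093315901811468800

r19: T_19,1=18×355687428096000+0=6402373705728000; T_19,2=18×1223405590579200+355687428096000=22376988058521600; T_19,3=18×1821602444624640+1223405590579200=34012249593822720; T_19,4=18×1583313975727488+1821602444624640=30321254007719424
r20: T_20,1=19×6402373705728000+0=121645100408832000; T_20,2=19×22376988058521600+6402373705728000=431565146817638400; T_20,3=19×34012249593822720+22376988058521600=668609730341153280; T_20,4=19×30321254007719424+34012249593822720=610116075740491776
r21: T_21,1=20×121645100408832000+0=2432902008176640000; T_21,2=20×431565146817638400+121645100408832000=8752948036761600000; T_21,3=20×668609730341153280+431565146817638400=13803759753640704000; T_21,4=20×610116075740491776+668609730341153280=12870931245150988800
r22: T_22,1=21×2432902008176640000+0=51090942171709440000; T_22,2=21×8752948036761600000+2432902008176640000=186244810780170240000; T_22,3=21×13803759753640704000+8752948036761600000=298631902863216384000; T_22,4=21×12870931245150988800+13803759753640704000=284093315901811468800
Read c(22,1) = 51090942171709440000, c(22,2) = 186244810780170240000, c(22,3) = 298631902863216384000, c(22,4) = 284093315901811468800.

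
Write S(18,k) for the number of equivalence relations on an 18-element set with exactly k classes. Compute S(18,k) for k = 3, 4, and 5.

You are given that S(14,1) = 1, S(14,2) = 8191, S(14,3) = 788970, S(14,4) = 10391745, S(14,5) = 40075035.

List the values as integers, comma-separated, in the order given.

r15: T_15,1=1×1+0=1; T_15,2=2×8191+1=16383; T_15,3=3×788970+8191=2375101; T_15,4=4×10391745+788970=42355950; T_15,5=5×40075035+10391745=210766920
r16: T_16,1=1×1+0=1; T_16,2=2×16383+1=32767; T_16,3=3×2375101+16383=7141686; T_16,4=4×42355950+2375101=171798901; T_16,5=5×210766920+42355950=1096190550
r17: T_17,2=2×32767+1=65535; T_17,3=3×7141686+32767=21457825; T_17,4=4×171798901+7141686=694337290; T_17,5=5×1096190550+171798901=5652751651
r18: T_18,3=3×21457825+65535=64439010; T_18,4=4×694337290+21457825=2798806985; T_18,5=5×5652751651+694337290=28958095545
Read S(18,3) = 64439010, S(18,4) = 2798806985, S(18,5) = 28958095545.

64439010, 2798806985, 28958095545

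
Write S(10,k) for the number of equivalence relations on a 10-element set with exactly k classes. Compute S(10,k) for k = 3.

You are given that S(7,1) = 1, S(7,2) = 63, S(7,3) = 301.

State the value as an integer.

r8: T_8,1=1×1+0=1; T_8,2=2×63+1=127; T_8,3=3×301+63=966
r9: T_9,2=2×127+1=255; T_9,3=3×966+127=3025
r10: T_10,3=3×3025+255=9330
Read S(10,3) = 9330.

9330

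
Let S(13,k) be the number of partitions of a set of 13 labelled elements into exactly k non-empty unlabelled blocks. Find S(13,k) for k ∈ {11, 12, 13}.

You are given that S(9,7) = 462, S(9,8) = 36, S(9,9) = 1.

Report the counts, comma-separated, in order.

row 10: T[10][8]=8·36+462=750  T[10][9]=9·1+36=45  T[10][10]=10·0+1=1
row 11: T[11][9]=9·45+750=1155  T[11][10]=10·1+45=55  T[11][11]=11·0+1=1
row 12: T[12][10]=10·55+1155=1705  T[12][11]=11·1+55=66  T[12][12]=12·0+1=1
row 13: T[13][11]=11·66+1705=2431  T[13][12]=12·1+66=78  T[13][13]=13·0+1=1
Read S(13,11) = 2431, S(13,12) = 78, S(13,13) = 1.

2431, 78, 1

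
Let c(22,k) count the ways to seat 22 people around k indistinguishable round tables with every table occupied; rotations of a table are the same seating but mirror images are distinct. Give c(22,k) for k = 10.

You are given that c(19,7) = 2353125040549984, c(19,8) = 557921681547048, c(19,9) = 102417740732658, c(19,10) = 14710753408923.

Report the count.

i=20: T(20,8)=2353125040549984+19·557921681547048=12953636989943896 | T(20,9)=557921681547048+19·102417740732658=2503858755467550 | T(20,10)=102417740732658+19·14710753408923=381922055502195
i=21: T(21,9)=12953636989943896+20·2503858755467550=63030812099294896 | T(21,10)=2503858755467550+20·381922055502195=10142299865511450
i=22: T(22,10)=63030812099294896+21·10142299865511450=276019109275035346
Read c(22,10) = 276019109275035346.

276019109275035346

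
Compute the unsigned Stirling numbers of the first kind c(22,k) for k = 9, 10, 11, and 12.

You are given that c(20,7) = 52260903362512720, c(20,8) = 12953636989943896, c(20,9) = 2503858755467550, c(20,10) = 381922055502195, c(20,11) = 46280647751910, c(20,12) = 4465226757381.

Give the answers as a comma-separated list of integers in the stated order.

i=21: T(21,8)=52260903362512720+20·12953636989943896=311333643161390640 | T(21,9)=12953636989943896+20·2503858755467550=63030812099294896 | T(21,10)=2503858755467550+20·381922055502195=10142299865511450 | T(21,11)=381922055502195+20·46280647751910=1307535010540395 | T(21,12)=46280647751910+20·4465226757381=135585182899530
i=22: T(22,9)=311333643161390640+21·63030812099294896=1634980697246583456 | T(22,10)=63030812099294896+21·10142299865511450=276019109275035346 | T(22,11)=10142299865511450+21·1307535010540395=37600535086859745 | T(22,12)=1307535010540395+21·135585182899530=4154823851430525
Read c(22,9) = 1634980697246583456, c(22,10) = 276019109275035346, c(22,11) = 37600535086859745, c(22,12) = 4154823851430525.

1634980697246583456, 276019109275035346, 37600535086859745, 4154823851430525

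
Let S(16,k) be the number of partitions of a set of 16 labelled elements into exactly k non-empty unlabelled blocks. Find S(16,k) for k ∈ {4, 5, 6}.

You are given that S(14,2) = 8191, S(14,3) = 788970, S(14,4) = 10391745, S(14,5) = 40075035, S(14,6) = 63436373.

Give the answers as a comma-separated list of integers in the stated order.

171798901, 1096190550, 2734926558

@15  (15,3):788970·3+8191→2375101, (15,4):10391745·4+788970→42355950, (15,5):40075035·5+10391745→210766920, (15,6):63436373·6+40075035→420693273
@16  (16,4):42355950·4+2375101→171798901, (16,5):210766920·5+42355950→1096190550, (16,6):420693273·6+210766920→2734926558
Read S(16,4) = 171798901, S(16,5) = 1096190550, S(16,6) = 2734926558.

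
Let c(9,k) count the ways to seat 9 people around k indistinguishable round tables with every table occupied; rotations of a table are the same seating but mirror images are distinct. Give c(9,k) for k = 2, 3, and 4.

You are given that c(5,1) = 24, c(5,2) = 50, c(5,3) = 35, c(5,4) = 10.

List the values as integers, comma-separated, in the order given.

row 6: T[6][1]=5·24+0=120  T[6][2]=5·50+24=274  T[6][3]=5·35+50=225  T[6][4]=5·10+35=85
row 7: T[7][1]=6·120+0=720  T[7][2]=6·274+120=1764  T[7][3]=6·225+274=1624  T[7][4]=6·85+225=735
row 8: T[8][1]=7·720+0=5040  T[8][2]=7·1764+720=13068  T[8][3]=7·1624+1764=13132  T[8][4]=7·735+1624=6769
row 9: T[9][2]=8·13068+5040=109584  T[9][3]=8·13132+13068=118124  T[9][4]=8·6769+13132=67284
Read c(9,2) = 109584, c(9,3) = 118124, c(9,4) = 67284.

109584, 118124, 67284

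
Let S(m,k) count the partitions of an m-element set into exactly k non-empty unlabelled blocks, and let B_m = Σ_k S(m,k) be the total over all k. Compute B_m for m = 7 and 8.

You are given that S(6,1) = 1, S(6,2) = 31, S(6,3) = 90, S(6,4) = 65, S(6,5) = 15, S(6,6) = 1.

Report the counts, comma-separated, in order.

r7: T_7,1=1×1+0=1; T_7,2=2×31+1=63; T_7,3=3×90+31=301; T_7,4=4×65+90=350; T_7,5=5×15+65=140; T_7,6=6×1+15=21; T_7,7=7×0+1=1
r8: T_8,1=1×1+0=1; T_8,2=2×63+1=127; T_8,3=3×301+63=966; T_8,4=4×350+301=1701; T_8,5=5×140+350=1050; T_8,6=6×21+140=266; T_8,7=7×1+21=28; T_8,8=8×0+1=1
B_7 = ΣS(7,k) = 1+63+301+350+140+21+1 = 877
B_8 = ΣS(8,k) = 1+127+966+1701+1050+266+28+1 = 4140

877, 4140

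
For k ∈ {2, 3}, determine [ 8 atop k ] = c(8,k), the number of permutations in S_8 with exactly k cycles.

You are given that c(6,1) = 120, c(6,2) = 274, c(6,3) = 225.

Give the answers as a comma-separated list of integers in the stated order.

13068, 13132

row 7: T[7][1]=6·120+0=720  T[7][2]=6·274+120=1764  T[7][3]=6·225+274=1624
row 8: T[8][2]=7·1764+720=13068  T[8][3]=7·1624+1764=13132
Read c(8,2) = 13068, c(8,3) = 13132.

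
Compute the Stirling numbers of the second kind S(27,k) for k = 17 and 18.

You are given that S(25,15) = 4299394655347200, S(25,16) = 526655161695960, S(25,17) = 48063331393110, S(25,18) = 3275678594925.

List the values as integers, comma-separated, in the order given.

@26  (26,16):526655161695960·16+4299394655347200→12725877242482560, (26,17):48063331393110·17+526655161695960→1343731795378830, (26,18):3275678594925·18+48063331393110→107025546101760
@27  (27,17):1343731795378830·17+12725877242482560→35569317763922670, (27,18):107025546101760·18+1343731795378830→3270191625210510
Read S(27,17) = 35569317763922670, S(27,18) = 3270191625210510.

35569317763922670, 3270191625210510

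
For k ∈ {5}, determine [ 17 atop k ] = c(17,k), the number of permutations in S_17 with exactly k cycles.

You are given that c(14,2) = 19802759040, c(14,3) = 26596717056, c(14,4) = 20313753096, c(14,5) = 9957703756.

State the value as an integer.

r15: T_15,3=14×26596717056+19802759040=392156797824; T_15,4=14×20313753096+26596717056=310989260400; T_15,5=14×9957703756+20313753096=159721605680
r16: T_16,4=15×310989260400+392156797824=5056995703824; T_16,5=15×159721605680+310989260400=2706813345600
r17: T_17,5=16×2706813345600+5056995703824=48366009233424
Read c(17,5) = 48366009233424.

48366009233424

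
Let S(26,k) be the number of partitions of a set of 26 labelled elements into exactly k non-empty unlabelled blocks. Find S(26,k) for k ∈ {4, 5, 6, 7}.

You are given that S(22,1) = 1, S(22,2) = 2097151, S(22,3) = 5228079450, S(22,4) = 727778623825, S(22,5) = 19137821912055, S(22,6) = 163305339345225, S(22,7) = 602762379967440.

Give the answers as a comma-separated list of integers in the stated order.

r23: T_23,1=1×1+0=1; T_23,2=2×2097151+1=4194303; T_23,3=3×5228079450+2097151=15686335501; T_23,4=4×727778623825+5228079450=2916342574750; T_23,5=5×19137821912055+727778623825=96416888184100; T_23,6=6×163305339345225+19137821912055=998969857983405; T_23,7=7×602762379967440+163305339345225=4382641999117305
r24: T_24,2=2×4194303+1=8388607; T_24,3=3×15686335501+4194303=47063200806; T_24,4=4×2916342574750+15686335501=11681056634501; T_24,5=5×96416888184100+2916342574750=485000783495250; T_24,6=6×998969857983405+96416888184100=6090236036084530; T_24,7=7×4382641999117305+998969857983405=31677463851804540
r25: T_25,3=3×47063200806+8388607=141197991025; T_25,4=4×11681056634501+47063200806=46771289738810; T_25,5=5×485000783495250+11681056634501=2436684974110751; T_25,6=6×6090236036084530+485000783495250=37026417000002430; T_25,7=7×31677463851804540+6090236036084530=227832482998716310
r26: T_26,4=4×46771289738810+141197991025=187226356946265; T_26,5=5×2436684974110751+46771289738810=12230196160292565; T_26,6=6×37026417000002430+2436684974110751=224595186974125331; T_26,7=7×227832482998716310+37026417000002430=1631853797991016600
Read S(26,4) = 187226356946265, S(26,5) = 12230196160292565, S(26,6) = 224595186974125331, S(26,7) = 1631853797991016600.

187226356946265, 12230196160292565, 224595186974125331, 1631853797991016600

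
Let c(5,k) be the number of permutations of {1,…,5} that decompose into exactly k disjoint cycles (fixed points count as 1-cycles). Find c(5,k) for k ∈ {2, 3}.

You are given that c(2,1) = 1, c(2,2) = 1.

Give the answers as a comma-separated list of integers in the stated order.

50, 35

[3] T[3,1]:2*1+0=2 · T[3,2]:2*1+1=3 · T[3,3]:2*0+1=1
[4] T[4,1]:3*2+0=6 · T[4,2]:3*3+2=11 · T[4,3]:3*1+3=6
[5] T[5,2]:4*11+6=50 · T[5,3]:4*6+11=35
Read c(5,2) = 50, c(5,3) = 35.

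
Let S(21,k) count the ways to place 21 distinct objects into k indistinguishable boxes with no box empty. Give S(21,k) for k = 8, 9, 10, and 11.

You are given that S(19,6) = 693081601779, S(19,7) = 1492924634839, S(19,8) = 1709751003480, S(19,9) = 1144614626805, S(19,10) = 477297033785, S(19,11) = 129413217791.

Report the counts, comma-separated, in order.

[20] T[20,7]:7*1492924634839+693081601779=11143554045652 · T[20,8]:8*1709751003480+1492924634839=15170932662679 · T[20,9]:9*1144614626805+1709751003480=12011282644725 · T[20,10]:10*477297033785+1144614626805=5917584964655 · T[20,11]:11*129413217791+477297033785=1900842429486
[21] T[21,8]:8*15170932662679+11143554045652=132511015347084 · T[21,9]:9*12011282644725+15170932662679=123272476465204 · T[21,10]:10*5917584964655+12011282644725=71187132291275 · T[21,11]:11*1900842429486+5917584964655=26826851689001
Read S(21,8) = 132511015347084, S(21,9) = 123272476465204, S(21,10) = 71187132291275, S(21,11) = 26826851689001.

132511015347084, 123272476465204, 71187132291275, 26826851689001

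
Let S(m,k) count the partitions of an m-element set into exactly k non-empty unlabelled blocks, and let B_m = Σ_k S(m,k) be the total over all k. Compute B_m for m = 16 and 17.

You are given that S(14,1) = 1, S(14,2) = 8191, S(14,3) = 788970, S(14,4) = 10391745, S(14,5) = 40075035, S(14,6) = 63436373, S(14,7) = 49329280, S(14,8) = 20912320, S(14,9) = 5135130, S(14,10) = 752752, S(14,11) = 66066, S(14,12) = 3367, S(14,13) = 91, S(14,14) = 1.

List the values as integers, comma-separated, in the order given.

@15  (15,1):1·1+0→1, (15,2):8191·2+1→16383, (15,3):788970·3+8191→2375101, (15,4):10391745·4+788970→42355950, (15,5):40075035·5+10391745→210766920, (15,6):63436373·6+40075035→420693273, (15,7):49329280·7+63436373→408741333, (15,8):20912320·8+49329280→216627840, (15,9):5135130·9+20912320→67128490, (15,10):752752·10+5135130→12662650, (15,11):66066·11+752752→1479478, (15,12):3367·12+66066→106470, (15,13):91·13+3367→4550, (15,14):1·14+91→105, (15,15):0·15+1→1
@16  (16,1):1·1+0→1, (16,2):16383·2+1→32767, (16,3):2375101·3+16383→7141686, (16,4):42355950·4+2375101→171798901, (16,5):210766920·5+42355950→1096190550, (16,6):420693273·6+210766920→2734926558, (16,7):408741333·7+420693273→3281882604, (16,8):216627840·8+408741333→2141764053, (16,9):67128490·9+216627840→820784250, (16,10):12662650·10+67128490→193754990, (16,11):1479478·11+12662650→28936908, (16,12):106470·12+1479478→2757118, (16,13):4550·13+106470→165620, (16,14):105·14+4550→6020, (16,15):1·15+105→120, (16,16):0·16+1→1
@17  (17,1):1·1+0→1, (17,2):32767·2+1→65535, (17,3):7141686·3+32767→21457825, (17,4):171798901·4+7141686→694337290, (17,5):1096190550·5+171798901→5652751651, (17,6):2734926558·6+1096190550→17505749898, (17,7):3281882604·7+2734926558→25708104786, (17,8):2141764053·8+3281882604→20415995028, (17,9):820784250·9+2141764053→9528822303, (17,10):193754990·10+820784250→2758334150, (17,11):28936908·11+193754990→512060978, (17,12):2757118·12+28936908→62022324, (17,13):165620·13+2757118→4910178, (17,14):6020·14+165620→249900, (17,15):120·15+6020→7820, (17,16):1·16+120→136, (17,17):0·17+1→1
B_16 = ΣS(16,k) = 1+32767+7141686+171798901+1096190550+2734926558+3281882604+2141764053+820784250+193754990+28936908+2757118+165620+6020+120+1 = 10480142147
B_17 = ΣS(17,k) = 1+65535+21457825+694337290+5652751651+17505749898+25708104786+20415995028+9528822303+2758334150+512060978+62022324+4910178+249900+7820+136+1 = 82864869804

10480142147, 82864869804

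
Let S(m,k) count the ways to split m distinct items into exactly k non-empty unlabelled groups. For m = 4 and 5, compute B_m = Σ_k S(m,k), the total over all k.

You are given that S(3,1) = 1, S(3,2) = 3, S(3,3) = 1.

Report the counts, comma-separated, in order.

r4: T_4,1=1×1+0=1; T_4,2=2×3+1=7; T_4,3=3×1+3=6; T_4,4=4×0+1=1
r5: T_5,1=1×1+0=1; T_5,2=2×7+1=15; T_5,3=3×6+7=25; T_5,4=4×1+6=10; T_5,5=5×0+1=1
B_4 = ΣS(4,k) = 1+7+6+1 = 15
B_5 = ΣS(5,k) = 1+15+25+10+1 = 52

15, 52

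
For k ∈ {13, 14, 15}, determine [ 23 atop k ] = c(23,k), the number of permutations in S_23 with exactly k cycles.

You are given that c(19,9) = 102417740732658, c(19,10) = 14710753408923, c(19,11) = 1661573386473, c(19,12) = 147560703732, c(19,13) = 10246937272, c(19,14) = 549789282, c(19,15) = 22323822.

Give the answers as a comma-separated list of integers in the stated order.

12363045847086207, 971250460939913, 62382416421941

i=20: T(20,10)=102417740732658+19·14710753408923=381922055502195 | T(20,11)=14710753408923+19·1661573386473=46280647751910 | T(20,12)=1661573386473+19·147560703732=4465226757381 | T(20,13)=147560703732+19·10246937272=342252511900 | T(20,14)=10246937272+19·549789282=20692933630 | T(20,15)=549789282+19·22323822=973941900
i=21: T(21,11)=381922055502195+20·46280647751910=1307535010540395 | T(21,12)=46280647751910+20·4465226757381=135585182899530 | T(21,13)=4465226757381+20·342252511900=11310276995381 | T(21,14)=342252511900+20·20692933630=756111184500 | T(21,15)=20692933630+20·973941900=40171771630
i=22: T(22,12)=1307535010540395+21·135585182899530=4154823851430525 | T(22,13)=135585182899530+21·11310276995381=373100999802531 | T(22,14)=11310276995381+21·756111184500=27188611869881 | T(22,15)=756111184500+21·40171771630=1599718388730
i=23: T(23,13)=4154823851430525+22·373100999802531=12363045847086207 | T(23,14)=373100999802531+22·27188611869881=971250460939913 | T(23,15)=27188611869881+22·1599718388730=62382416421941
Read c(23,13) = 12363045847086207, c(23,14) = 971250460939913, c(23,15) = 62382416421941.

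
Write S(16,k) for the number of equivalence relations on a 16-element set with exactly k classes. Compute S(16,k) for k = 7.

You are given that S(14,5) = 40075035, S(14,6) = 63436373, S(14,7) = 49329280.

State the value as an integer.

@15  (15,6):63436373·6+40075035→420693273, (15,7):49329280·7+63436373→408741333
@16  (16,7):408741333·7+420693273→3281882604
Read S(16,7) = 3281882604.

3281882604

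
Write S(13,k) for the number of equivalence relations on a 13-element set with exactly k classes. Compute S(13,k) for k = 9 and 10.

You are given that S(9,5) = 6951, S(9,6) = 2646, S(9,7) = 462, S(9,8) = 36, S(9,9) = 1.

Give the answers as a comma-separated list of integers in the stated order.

359502, 39325

r10: T_10,6=6×2646+6951=22827; T_10,7=7×462+2646=5880; T_10,8=8×36+462=750; T_10,9=9×1+36=45; T_10,10=10×0+1=1
r11: T_11,7=7×5880+22827=63987; T_11,8=8×750+5880=11880; T_11,9=9×45+750=1155; T_11,10=10×1+45=55
r12: T_12,8=8×11880+63987=159027; T_12,9=9×1155+11880=22275; T_12,10=10×55+1155=1705
r13: T_13,9=9×22275+159027=359502; T_13,10=10×1705+22275=39325
Read S(13,9) = 359502, S(13,10) = 39325.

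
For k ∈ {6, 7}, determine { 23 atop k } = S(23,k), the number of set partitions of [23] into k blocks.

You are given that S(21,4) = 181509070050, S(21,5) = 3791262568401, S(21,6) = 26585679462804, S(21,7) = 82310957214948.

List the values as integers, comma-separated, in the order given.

i=22: T(22,5)=181509070050+5·3791262568401=19137821912055 | T(22,6)=3791262568401+6·26585679462804=163305339345225 | T(22,7)=26585679462804+7·82310957214948=602762379967440
i=23: T(23,6)=19137821912055+6·163305339345225=998969857983405 | T(23,7)=163305339345225+7·602762379967440=4382641999117305
Read S(23,6) = 998969857983405, S(23,7) = 4382641999117305.

998969857983405, 4382641999117305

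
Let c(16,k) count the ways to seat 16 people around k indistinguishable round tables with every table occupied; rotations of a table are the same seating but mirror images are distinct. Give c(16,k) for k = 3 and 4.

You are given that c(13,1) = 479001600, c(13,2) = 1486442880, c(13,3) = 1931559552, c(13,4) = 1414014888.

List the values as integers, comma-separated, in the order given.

6165817614720, 5056995703824

i=14: T(14,1)=0+13·479001600=6227020800 | T(14,2)=479001600+13·1486442880=19802759040 | T(14,3)=1486442880+13·1931559552=26596717056 | T(14,4)=1931559552+13·1414014888=20313753096
i=15: T(15,2)=6227020800+14·19802759040=283465647360 | T(15,3)=19802759040+14·26596717056=392156797824 | T(15,4)=26596717056+14·20313753096=310989260400
i=16: T(16,3)=283465647360+15·392156797824=6165817614720 | T(16,4)=392156797824+15·310989260400=5056995703824
Read c(16,3) = 6165817614720, c(16,4) = 5056995703824.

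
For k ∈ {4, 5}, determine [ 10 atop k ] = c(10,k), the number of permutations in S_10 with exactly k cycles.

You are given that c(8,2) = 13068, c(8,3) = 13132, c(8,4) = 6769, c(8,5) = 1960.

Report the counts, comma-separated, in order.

723680, 269325

row 9: T[9][3]=8·13132+13068=118124  T[9][4]=8·6769+13132=67284  T[9][5]=8·1960+6769=22449
row 10: T[10][4]=9·67284+118124=723680  T[10][5]=9·22449+67284=269325
Read c(10,4) = 723680, c(10,5) = 269325.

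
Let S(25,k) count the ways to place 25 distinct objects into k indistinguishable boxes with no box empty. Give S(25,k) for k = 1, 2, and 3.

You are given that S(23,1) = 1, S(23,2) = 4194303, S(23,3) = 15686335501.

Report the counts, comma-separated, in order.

1, 16777215, 141197991025

[24] T[24,1]:1*1+0=1 · T[24,2]:2*4194303+1=8388607 · T[24,3]:3*15686335501+4194303=47063200806
[25] T[25,1]:1*1+0=1 · T[25,2]:2*8388607+1=16777215 · T[25,3]:3*47063200806+8388607=141197991025
Read S(25,1) = 1, S(25,2) = 16777215, S(25,3) = 141197991025.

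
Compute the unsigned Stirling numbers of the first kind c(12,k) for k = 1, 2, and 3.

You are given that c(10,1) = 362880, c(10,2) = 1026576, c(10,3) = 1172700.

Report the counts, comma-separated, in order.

39916800, 120543840, 150917976

[11] T[11,1]:10*362880+0=3628800 · T[11,2]:10*1026576+362880=10628640 · T[11,3]:10*1172700+1026576=12753576
[12] T[12,1]:11*3628800+0=39916800 · T[12,2]:11*10628640+3628800=120543840 · T[12,3]:11*12753576+10628640=150917976
Read c(12,1) = 39916800, c(12,2) = 120543840, c(12,3) = 150917976.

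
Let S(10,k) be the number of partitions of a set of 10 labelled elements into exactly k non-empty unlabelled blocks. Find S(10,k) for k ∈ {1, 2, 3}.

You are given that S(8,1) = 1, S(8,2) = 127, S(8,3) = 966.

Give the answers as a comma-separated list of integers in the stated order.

1, 511, 9330

r9: T_9,1=1×1+0=1; T_9,2=2×127+1=255; T_9,3=3×966+127=3025
r10: T_10,1=1×1+0=1; T_10,2=2×255+1=511; T_10,3=3×3025+255=9330
Read S(10,1) = 1, S(10,2) = 511, S(10,3) = 9330.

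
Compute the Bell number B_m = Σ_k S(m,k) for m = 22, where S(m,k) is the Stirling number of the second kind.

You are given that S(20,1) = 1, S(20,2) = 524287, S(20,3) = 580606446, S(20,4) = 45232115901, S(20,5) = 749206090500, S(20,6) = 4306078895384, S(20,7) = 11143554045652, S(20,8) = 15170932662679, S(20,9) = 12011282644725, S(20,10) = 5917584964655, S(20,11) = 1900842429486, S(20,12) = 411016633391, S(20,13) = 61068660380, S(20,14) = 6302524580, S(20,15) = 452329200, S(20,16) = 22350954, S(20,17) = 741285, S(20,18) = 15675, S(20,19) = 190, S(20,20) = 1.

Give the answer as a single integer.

i=21: T(21,1)=0+1·1=1 | T(21,2)=1+2·524287=1048575 | T(21,3)=524287+3·580606446=1742343625 | T(21,4)=580606446+4·45232115901=181509070050 | T(21,5)=45232115901+5·749206090500=3791262568401 | T(21,6)=749206090500+6·4306078895384=26585679462804 | T(21,7)=4306078895384+7·11143554045652=82310957214948 | T(21,8)=11143554045652+8·15170932662679=132511015347084 | T(21,9)=15170932662679+9·12011282644725=123272476465204 | T(21,10)=12011282644725+10·5917584964655=71187132291275 | T(21,11)=5917584964655+11·1900842429486=26826851689001 | T(21,12)=1900842429486+12·411016633391=6833042030178 | T(21,13)=411016633391+13·61068660380=1204909218331 | T(21,14)=61068660380+14·6302524580=149304004500 | T(21,15)=6302524580+15·452329200=13087462580 | T(21,16)=452329200+16·22350954=809944464 | T(21,17)=22350954+17·741285=34952799 | T(21,18)=741285+18·15675=1023435 | T(21,19)=15675+19·190=19285 | T(21,20)=190+20·1=210 | T(21,21)=1+21·0=1
i=22: T(22,1)=0+1·1=1 | T(22,2)=1+2·1048575=2097151 | T(22,3)=1048575+3·1742343625=5228079450 | T(22,4)=1742343625+4·181509070050=727778623825 | T(22,5)=181509070050+5·3791262568401=19137821912055 | T(22,6)=3791262568401+6·26585679462804=163305339345225 | T(22,7)=26585679462804+7·82310957214948=602762379967440 | T(22,8)=82310957214948+8·132511015347084=1142399079991620 | T(22,9)=132511015347084+9·123272476465204=1241963303533920 | T(22,10)=123272476465204+10·71187132291275=835143799377954 | T(22,11)=71187132291275+11·26826851689001=366282500870286 | T(22,12)=26826851689001+12·6833042030178=108823356051137 | T(22,13)=6833042030178+13·1204909218331=22496861868481 | T(22,14)=1204909218331+14·149304004500=3295165281331 | T(22,15)=149304004500+15·13087462580=345615943200 | T(22,16)=13087462580+16·809944464=26046574004 | T(22,17)=809944464+17·34952799=1404142047 | T(22,18)=34952799+18·1023435=53374629 | T(22,19)=1023435+19·19285=1389850 | T(22,20)=19285+20·210=23485 | T(22,21)=210+21·1=231 | T(22,22)=1+22·0=1
B_22 = ΣS(22,k) = 1+2097151+5228079450+727778623825+19137821912055+163305339345225+602762379967440+1142399079991620+1241963303533920+835143799377954+366282500870286+108823356051137+22496861868481+3295165281331+345615943200+26046574004+1404142047+53374629+1389850+23485+231+1 = 4506715738447323

4506715738447323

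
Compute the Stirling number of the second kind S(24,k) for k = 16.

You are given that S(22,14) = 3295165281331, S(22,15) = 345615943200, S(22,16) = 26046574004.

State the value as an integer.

20677182465555

[23] T[23,15]:15*345615943200+3295165281331=8479404429331 · T[23,16]:16*26046574004+345615943200=762361127264
[24] T[24,16]:16*762361127264+8479404429331=20677182465555
Read S(24,16) = 20677182465555.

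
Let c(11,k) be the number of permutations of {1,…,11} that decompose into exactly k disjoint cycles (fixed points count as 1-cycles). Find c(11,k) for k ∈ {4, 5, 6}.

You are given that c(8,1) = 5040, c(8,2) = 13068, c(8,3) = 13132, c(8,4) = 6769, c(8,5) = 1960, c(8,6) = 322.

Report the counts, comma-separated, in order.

8409500, 3416930, 902055

r9: T_9,2=8×13068+5040=109584; T_9,3=8×13132+13068=118124; T_9,4=8×6769+13132=67284; T_9,5=8×1960+6769=22449; T_9,6=8×322+1960=4536
r10: T_10,3=9×118124+109584=1172700; T_10,4=9×67284+118124=723680; T_10,5=9×22449+67284=269325; T_10,6=9×4536+22449=63273
r11: T_11,4=10×723680+1172700=8409500; T_11,5=10×269325+723680=3416930; T_11,6=10×63273+269325=902055
Read c(11,4) = 8409500, c(11,5) = 3416930, c(11,6) = 902055.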